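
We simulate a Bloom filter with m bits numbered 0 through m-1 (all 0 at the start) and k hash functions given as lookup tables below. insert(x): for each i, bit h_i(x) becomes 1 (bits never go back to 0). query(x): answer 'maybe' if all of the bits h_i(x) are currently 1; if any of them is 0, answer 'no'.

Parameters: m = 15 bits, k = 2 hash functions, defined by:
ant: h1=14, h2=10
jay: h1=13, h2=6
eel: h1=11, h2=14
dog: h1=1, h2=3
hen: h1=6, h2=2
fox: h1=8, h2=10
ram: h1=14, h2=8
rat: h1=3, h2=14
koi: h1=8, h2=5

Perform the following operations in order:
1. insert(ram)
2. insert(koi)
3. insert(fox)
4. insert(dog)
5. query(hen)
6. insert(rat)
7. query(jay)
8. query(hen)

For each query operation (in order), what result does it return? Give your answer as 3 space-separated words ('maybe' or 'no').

Start: bits=000000000000000
Op 1: insert ram -> sets bits 8 14 -> bits=000000001000001
Op 2: insert koi -> sets bits 5 8 -> bits=000001001000001
Op 3: insert fox -> sets bits 8 10 -> bits=000001001010001
Op 4: insert dog -> sets bits 1 3 -> bits=010101001010001
Op 5: query hen -> checks bit2=0, bit6=0 (has a 0) -> no
Op 6: insert rat -> sets bits 3 14 -> bits=010101001010001
Op 7: query jay -> checks bit6=0, bit13=0 (has a 0) -> no
Op 8: query hen -> checks bit2=0, bit6=0 (has a 0) -> no
Query results in order: no no no

Answer: no no no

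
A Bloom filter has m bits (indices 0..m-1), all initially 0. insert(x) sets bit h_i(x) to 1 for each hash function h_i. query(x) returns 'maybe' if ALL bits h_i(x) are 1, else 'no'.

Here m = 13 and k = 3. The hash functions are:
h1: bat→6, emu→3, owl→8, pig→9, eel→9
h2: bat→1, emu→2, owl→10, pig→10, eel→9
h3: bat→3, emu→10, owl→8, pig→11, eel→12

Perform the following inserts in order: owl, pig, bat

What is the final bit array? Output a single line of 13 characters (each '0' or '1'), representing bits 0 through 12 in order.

Start: bits=0000000000000
After insert 'owl': sets bits 8 10 -> bits=0000000010100
After insert 'pig': sets bits 9 10 11 -> bits=0000000011110
After insert 'bat': sets bits 1 3 6 -> bits=0101001011110

Answer: 0101001011110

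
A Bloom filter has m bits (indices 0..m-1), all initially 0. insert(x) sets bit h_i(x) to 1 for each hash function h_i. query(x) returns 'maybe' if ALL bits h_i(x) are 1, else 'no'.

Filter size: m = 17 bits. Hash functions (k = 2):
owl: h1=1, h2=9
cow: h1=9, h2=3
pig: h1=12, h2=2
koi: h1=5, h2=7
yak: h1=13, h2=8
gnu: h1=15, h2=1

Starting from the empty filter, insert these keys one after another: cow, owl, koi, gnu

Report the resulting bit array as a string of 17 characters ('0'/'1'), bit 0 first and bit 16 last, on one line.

Answer: 01010101010000010

Derivation:
Start: bits=00000000000000000
After insert 'cow': sets bits 3 9 -> bits=00010000010000000
After insert 'owl': sets bits 1 9 -> bits=01010000010000000
After insert 'koi': sets bits 5 7 -> bits=01010101010000000
After insert 'gnu': sets bits 1 15 -> bits=01010101010000010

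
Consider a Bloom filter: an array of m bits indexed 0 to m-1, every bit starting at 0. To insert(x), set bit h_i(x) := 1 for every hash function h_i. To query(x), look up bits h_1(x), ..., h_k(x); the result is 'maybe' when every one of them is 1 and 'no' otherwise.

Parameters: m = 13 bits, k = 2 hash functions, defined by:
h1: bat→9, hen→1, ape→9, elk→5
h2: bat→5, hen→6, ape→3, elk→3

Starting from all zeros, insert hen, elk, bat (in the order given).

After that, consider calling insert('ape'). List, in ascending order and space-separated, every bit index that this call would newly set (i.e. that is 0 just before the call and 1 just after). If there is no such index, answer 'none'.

Start: bits=0000000000000
After insert 'hen': sets bits 1 6 -> bits=0100001000000
After insert 'elk': sets bits 3 5 -> bits=0101011000000
After insert 'bat': sets bits 5 9 -> bits=0101011001000
insert 'ape' would touch bits 3 9; currently bit3=1, bit9=1
Bits that are 0 among those (would change 0->1): none

Answer: none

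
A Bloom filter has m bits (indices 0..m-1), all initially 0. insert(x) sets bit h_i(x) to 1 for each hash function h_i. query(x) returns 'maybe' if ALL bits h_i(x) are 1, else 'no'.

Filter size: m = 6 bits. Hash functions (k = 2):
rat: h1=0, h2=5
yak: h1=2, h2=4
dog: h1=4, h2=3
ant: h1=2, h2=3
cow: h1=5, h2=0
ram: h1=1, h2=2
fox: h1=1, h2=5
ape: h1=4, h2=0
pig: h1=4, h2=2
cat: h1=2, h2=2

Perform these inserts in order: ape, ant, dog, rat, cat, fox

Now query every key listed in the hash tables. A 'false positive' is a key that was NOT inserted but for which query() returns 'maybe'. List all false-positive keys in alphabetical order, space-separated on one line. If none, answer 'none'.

Start: bits=000000
After insert 'ape': sets bits 0 4 -> bits=100010
After insert 'ant': sets bits 2 3 -> bits=101110
After insert 'dog': sets bits 3 4 -> bits=101110
After insert 'rat': sets bits 0 5 -> bits=101111
After insert 'cat': sets bits 2 -> bits=101111
After insert 'fox': sets bits 1 5 -> bits=111111
Not inserted: cow pig ram yak — query each against bits=111111:
query cow: checks bit0=1, bit5=1 (all 1) -> maybe => FALSE POSITIVE
query pig: checks bit2=1, bit4=1 (all 1) -> maybe => FALSE POSITIVE
query ram: checks bit1=1, bit2=1 (all 1) -> maybe => FALSE POSITIVE
query yak: checks bit2=1, bit4=1 (all 1) -> maybe => FALSE POSITIVE
False positives (alphabetical): cow pig ram yak

Answer: cow pig ram yak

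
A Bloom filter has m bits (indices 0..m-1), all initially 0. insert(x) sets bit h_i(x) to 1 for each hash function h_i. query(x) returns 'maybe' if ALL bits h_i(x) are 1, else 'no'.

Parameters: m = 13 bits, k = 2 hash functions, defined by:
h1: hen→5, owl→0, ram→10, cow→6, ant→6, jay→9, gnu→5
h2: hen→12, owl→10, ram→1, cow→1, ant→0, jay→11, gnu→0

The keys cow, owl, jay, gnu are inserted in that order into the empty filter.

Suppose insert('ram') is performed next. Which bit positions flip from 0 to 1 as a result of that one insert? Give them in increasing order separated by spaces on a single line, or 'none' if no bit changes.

Start: bits=0000000000000
After insert 'cow': sets bits 1 6 -> bits=0100001000000
After insert 'owl': sets bits 0 10 -> bits=1100001000100
After insert 'jay': sets bits 9 11 -> bits=1100001001110
After insert 'gnu': sets bits 0 5 -> bits=1100011001110
insert 'ram' would touch bits 1 10; currently bit1=1, bit10=1
Bits that are 0 among those (would change 0->1): none

Answer: none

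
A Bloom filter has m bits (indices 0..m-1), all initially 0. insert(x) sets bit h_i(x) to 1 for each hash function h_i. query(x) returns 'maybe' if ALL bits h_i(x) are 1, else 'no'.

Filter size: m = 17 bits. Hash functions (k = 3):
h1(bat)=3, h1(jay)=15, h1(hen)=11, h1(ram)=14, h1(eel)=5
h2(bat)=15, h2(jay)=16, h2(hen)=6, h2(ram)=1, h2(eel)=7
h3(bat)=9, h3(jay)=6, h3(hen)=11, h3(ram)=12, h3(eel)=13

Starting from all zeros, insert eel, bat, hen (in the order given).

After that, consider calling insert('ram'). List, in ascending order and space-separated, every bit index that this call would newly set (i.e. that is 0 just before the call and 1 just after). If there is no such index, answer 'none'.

Answer: 1 12 14

Derivation:
Start: bits=00000000000000000
After insert 'eel': sets bits 5 7 13 -> bits=00000101000001000
After insert 'bat': sets bits 3 9 15 -> bits=00010101010001010
After insert 'hen': sets bits 6 11 -> bits=00010111010101010
insert 'ram' would touch bits 1 12 14; currently bit1=0, bit12=0, bit14=0
Bits that are 0 among those (would change 0->1): 1 12 14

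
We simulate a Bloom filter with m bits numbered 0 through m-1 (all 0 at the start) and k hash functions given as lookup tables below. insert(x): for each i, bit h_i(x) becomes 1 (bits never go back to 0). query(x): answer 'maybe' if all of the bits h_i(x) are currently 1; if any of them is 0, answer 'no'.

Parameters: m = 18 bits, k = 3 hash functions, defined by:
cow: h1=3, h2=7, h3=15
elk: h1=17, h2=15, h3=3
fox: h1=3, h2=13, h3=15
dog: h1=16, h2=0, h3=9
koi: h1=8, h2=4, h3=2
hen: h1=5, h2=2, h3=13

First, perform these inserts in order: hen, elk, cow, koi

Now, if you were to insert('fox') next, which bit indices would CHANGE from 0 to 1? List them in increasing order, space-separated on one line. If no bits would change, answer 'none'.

Answer: none

Derivation:
Start: bits=000000000000000000
After insert 'hen': sets bits 2 5 13 -> bits=001001000000010000
After insert 'elk': sets bits 3 15 17 -> bits=001101000000010101
After insert 'cow': sets bits 3 7 15 -> bits=001101010000010101
After insert 'koi': sets bits 2 4 8 -> bits=001111011000010101
insert 'fox' would touch bits 3 13 15; currently bit3=1, bit13=1, bit15=1
Bits that are 0 among those (would change 0->1): none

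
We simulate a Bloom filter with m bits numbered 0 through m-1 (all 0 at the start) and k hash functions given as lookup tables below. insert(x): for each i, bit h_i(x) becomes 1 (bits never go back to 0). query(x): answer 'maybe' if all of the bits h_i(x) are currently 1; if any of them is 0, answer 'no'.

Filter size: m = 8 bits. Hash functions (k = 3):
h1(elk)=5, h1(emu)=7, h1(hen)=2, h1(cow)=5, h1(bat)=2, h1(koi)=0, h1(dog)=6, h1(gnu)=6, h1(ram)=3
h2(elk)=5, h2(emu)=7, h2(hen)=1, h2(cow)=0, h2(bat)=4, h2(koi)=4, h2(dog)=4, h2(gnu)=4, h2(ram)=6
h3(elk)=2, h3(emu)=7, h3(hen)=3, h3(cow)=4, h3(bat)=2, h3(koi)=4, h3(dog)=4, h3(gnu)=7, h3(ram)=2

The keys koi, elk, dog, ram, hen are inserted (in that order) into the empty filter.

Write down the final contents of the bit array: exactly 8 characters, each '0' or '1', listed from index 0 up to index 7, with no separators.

Answer: 11111110

Derivation:
Start: bits=00000000
After insert 'koi': sets bits 0 4 -> bits=10001000
After insert 'elk': sets bits 2 5 -> bits=10101100
After insert 'dog': sets bits 4 6 -> bits=10101110
After insert 'ram': sets bits 2 3 6 -> bits=10111110
After insert 'hen': sets bits 1 2 3 -> bits=11111110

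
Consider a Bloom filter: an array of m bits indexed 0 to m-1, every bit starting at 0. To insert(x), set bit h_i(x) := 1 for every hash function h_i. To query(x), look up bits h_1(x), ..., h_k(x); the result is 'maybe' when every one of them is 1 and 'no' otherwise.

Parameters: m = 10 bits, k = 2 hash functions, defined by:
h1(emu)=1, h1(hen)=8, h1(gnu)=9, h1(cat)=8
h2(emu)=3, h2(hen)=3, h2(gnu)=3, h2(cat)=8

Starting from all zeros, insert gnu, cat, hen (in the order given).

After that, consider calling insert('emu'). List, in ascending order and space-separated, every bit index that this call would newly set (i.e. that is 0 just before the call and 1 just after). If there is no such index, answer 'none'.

Answer: 1

Derivation:
Start: bits=0000000000
After insert 'gnu': sets bits 3 9 -> bits=0001000001
After insert 'cat': sets bits 8 -> bits=0001000011
After insert 'hen': sets bits 3 8 -> bits=0001000011
insert 'emu' would touch bits 1 3; currently bit1=0, bit3=1
Bits that are 0 among those (would change 0->1): 1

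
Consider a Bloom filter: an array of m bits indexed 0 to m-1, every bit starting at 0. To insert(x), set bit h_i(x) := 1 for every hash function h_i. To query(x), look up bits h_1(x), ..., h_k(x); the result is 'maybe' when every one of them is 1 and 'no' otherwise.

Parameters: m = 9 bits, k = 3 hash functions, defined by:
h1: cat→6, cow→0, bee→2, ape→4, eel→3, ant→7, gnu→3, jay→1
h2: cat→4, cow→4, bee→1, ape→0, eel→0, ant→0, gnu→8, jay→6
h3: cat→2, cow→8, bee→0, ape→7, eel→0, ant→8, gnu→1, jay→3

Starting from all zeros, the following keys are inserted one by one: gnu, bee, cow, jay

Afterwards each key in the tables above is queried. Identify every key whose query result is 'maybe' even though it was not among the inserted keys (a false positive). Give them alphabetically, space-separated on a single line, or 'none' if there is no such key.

Answer: cat eel

Derivation:
Start: bits=000000000
After insert 'gnu': sets bits 1 3 8 -> bits=010100001
After insert 'bee': sets bits 0 1 2 -> bits=111100001
After insert 'cow': sets bits 0 4 8 -> bits=111110001
After insert 'jay': sets bits 1 3 6 -> bits=111110101
Not inserted: ant ape cat eel — query each against bits=111110101:
query ant: checks bit0=1, bit7=0, bit8=1 (has a 0) -> no => not a false positive
query ape: checks bit0=1, bit4=1, bit7=0 (has a 0) -> no => not a false positive
query cat: checks bit2=1, bit4=1, bit6=1 (all 1) -> maybe => FALSE POSITIVE
query eel: checks bit0=1, bit3=1 (all 1) -> maybe => FALSE POSITIVE
False positives (alphabetical): cat eel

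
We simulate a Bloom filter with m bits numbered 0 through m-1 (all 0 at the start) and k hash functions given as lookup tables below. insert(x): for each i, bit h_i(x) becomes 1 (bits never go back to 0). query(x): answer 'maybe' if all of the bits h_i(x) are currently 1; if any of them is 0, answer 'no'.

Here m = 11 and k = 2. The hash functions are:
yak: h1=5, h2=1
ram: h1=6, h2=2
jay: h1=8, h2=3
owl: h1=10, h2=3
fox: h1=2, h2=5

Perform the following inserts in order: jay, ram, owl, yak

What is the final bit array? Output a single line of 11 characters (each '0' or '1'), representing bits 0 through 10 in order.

Start: bits=00000000000
After insert 'jay': sets bits 3 8 -> bits=00010000100
After insert 'ram': sets bits 2 6 -> bits=00110010100
After insert 'owl': sets bits 3 10 -> bits=00110010101
After insert 'yak': sets bits 1 5 -> bits=01110110101

Answer: 01110110101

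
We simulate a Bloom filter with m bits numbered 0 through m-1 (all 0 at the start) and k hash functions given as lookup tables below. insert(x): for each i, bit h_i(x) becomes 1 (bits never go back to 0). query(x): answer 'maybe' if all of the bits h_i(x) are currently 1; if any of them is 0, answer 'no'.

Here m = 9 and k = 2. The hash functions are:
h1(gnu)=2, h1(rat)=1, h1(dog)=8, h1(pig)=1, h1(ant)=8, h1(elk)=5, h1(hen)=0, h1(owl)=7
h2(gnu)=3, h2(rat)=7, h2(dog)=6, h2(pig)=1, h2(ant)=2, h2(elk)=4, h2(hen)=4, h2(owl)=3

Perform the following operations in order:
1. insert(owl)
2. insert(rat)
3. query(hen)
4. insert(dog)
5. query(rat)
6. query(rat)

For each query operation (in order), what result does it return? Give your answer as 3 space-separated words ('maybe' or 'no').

Answer: no maybe maybe

Derivation:
Start: bits=000000000
Op 1: insert owl -> sets bits 3 7 -> bits=000100010
Op 2: insert rat -> sets bits 1 7 -> bits=010100010
Op 3: query hen -> checks bit0=0, bit4=0 (has a 0) -> no
Op 4: insert dog -> sets bits 6 8 -> bits=010100111
Op 5: query rat -> checks bit1=1, bit7=1 (all 1) -> maybe
Op 6: query rat -> checks bit1=1, bit7=1 (all 1) -> maybe
Query results in order: no maybe maybe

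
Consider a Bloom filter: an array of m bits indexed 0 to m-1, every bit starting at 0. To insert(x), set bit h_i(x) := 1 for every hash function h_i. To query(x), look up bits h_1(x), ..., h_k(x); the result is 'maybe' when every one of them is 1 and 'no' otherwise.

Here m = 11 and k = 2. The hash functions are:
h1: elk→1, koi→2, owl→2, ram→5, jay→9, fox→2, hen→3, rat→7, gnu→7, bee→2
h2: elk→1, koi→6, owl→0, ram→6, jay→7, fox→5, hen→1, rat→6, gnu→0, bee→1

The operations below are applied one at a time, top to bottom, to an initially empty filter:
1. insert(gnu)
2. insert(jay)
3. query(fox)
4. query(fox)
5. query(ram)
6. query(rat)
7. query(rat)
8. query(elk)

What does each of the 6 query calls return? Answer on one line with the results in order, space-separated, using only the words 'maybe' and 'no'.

Start: bits=00000000000
Op 1: insert gnu -> sets bits 0 7 -> bits=10000001000
Op 2: insert jay -> sets bits 7 9 -> bits=10000001010
Op 3: query fox -> checks bit2=0, bit5=0 (has a 0) -> no
Op 4: query fox -> checks bit2=0, bit5=0 (has a 0) -> no
Op 5: query ram -> checks bit5=0, bit6=0 (has a 0) -> no
Op 6: query rat -> checks bit6=0, bit7=1 (has a 0) -> no
Op 7: query rat -> checks bit6=0, bit7=1 (has a 0) -> no
Op 8: query elk -> checks bit1=0 (has a 0) -> no
Query results in order: no no no no no no

Answer: no no no no no no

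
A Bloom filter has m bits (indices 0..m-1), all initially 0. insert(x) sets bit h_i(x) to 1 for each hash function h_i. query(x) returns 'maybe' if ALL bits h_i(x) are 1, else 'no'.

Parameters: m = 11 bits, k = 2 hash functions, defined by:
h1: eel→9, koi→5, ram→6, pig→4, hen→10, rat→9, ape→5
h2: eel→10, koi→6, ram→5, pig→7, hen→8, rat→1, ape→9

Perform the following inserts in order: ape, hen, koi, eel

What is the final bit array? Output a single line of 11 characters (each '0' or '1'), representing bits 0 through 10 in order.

Answer: 00000110111

Derivation:
Start: bits=00000000000
After insert 'ape': sets bits 5 9 -> bits=00000100010
After insert 'hen': sets bits 8 10 -> bits=00000100111
After insert 'koi': sets bits 5 6 -> bits=00000110111
After insert 'eel': sets bits 9 10 -> bits=00000110111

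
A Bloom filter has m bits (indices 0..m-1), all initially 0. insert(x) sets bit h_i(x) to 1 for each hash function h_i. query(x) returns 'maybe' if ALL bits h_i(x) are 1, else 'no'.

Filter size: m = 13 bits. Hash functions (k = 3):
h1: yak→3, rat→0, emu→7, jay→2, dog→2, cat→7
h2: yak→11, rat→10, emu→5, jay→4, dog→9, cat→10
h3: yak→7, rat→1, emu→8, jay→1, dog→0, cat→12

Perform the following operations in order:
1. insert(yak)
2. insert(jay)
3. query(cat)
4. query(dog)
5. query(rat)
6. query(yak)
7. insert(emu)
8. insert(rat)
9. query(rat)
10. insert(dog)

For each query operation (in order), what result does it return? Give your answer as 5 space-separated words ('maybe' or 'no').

Answer: no no no maybe maybe

Derivation:
Start: bits=0000000000000
Op 1: insert yak -> sets bits 3 7 11 -> bits=0001000100010
Op 2: insert jay -> sets bits 1 2 4 -> bits=0111100100010
Op 3: query cat -> checks bit7=1, bit10=0, bit12=0 (has a 0) -> no
Op 4: query dog -> checks bit0=0, bit2=1, bit9=0 (has a 0) -> no
Op 5: query rat -> checks bit0=0, bit1=1, bit10=0 (has a 0) -> no
Op 6: query yak -> checks bit3=1, bit7=1, bit11=1 (all 1) -> maybe
Op 7: insert emu -> sets bits 5 7 8 -> bits=0111110110010
Op 8: insert rat -> sets bits 0 1 10 -> bits=1111110110110
Op 9: query rat -> checks bit0=1, bit1=1, bit10=1 (all 1) -> maybe
Op 10: insert dog -> sets bits 0 2 9 -> bits=1111110111110
Query results in order: no no no maybe maybe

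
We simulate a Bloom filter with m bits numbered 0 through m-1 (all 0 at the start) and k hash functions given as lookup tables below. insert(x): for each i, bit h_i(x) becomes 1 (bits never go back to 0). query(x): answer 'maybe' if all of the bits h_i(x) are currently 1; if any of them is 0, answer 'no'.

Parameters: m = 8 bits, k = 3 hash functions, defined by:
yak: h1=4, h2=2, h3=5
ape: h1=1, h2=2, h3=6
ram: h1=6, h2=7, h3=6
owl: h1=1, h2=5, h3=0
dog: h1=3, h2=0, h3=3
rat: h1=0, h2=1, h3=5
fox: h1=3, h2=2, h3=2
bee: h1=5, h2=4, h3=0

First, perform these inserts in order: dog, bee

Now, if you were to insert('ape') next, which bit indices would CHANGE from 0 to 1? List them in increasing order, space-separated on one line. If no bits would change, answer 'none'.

Answer: 1 2 6

Derivation:
Start: bits=00000000
After insert 'dog': sets bits 0 3 -> bits=10010000
After insert 'bee': sets bits 0 4 5 -> bits=10011100
insert 'ape' would touch bits 1 2 6; currently bit1=0, bit2=0, bit6=0
Bits that are 0 among those (would change 0->1): 1 2 6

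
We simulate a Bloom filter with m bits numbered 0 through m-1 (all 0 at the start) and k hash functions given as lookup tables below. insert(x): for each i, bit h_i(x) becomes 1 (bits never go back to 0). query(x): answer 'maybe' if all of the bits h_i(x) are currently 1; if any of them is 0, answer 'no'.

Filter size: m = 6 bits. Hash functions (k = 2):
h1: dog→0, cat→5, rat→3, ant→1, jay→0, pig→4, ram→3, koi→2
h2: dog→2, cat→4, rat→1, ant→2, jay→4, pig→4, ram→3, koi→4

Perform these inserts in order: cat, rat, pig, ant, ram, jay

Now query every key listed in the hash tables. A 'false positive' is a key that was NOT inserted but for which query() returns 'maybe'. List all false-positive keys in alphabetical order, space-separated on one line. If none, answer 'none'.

Start: bits=000000
After insert 'cat': sets bits 4 5 -> bits=000011
After insert 'rat': sets bits 1 3 -> bits=010111
After insert 'pig': sets bits 4 -> bits=010111
After insert 'ant': sets bits 1 2 -> bits=011111
After insert 'ram': sets bits 3 -> bits=011111
After insert 'jay': sets bits 0 4 -> bits=111111
Not inserted: dog koi — query each against bits=111111:
query dog: checks bit0=1, bit2=1 (all 1) -> maybe => FALSE POSITIVE
query koi: checks bit2=1, bit4=1 (all 1) -> maybe => FALSE POSITIVE
False positives (alphabetical): dog koi

Answer: dog koi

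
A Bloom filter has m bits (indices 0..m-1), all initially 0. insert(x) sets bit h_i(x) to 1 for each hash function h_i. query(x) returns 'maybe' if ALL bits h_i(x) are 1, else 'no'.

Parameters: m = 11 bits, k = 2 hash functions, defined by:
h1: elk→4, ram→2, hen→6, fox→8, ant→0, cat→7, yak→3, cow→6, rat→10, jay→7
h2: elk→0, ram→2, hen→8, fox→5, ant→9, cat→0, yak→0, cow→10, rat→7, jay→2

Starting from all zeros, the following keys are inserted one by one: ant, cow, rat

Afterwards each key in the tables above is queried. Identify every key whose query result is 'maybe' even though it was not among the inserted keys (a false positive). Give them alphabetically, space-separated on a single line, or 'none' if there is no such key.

Answer: cat

Derivation:
Start: bits=00000000000
After insert 'ant': sets bits 0 9 -> bits=10000000010
After insert 'cow': sets bits 6 10 -> bits=10000010011
After insert 'rat': sets bits 7 10 -> bits=10000011011
Not inserted: cat elk fox hen jay ram yak — query each against bits=10000011011:
query cat: checks bit0=1, bit7=1 (all 1) -> maybe => FALSE POSITIVE
query elk: checks bit0=1, bit4=0 (has a 0) -> no => not a false positive
query fox: checks bit5=0, bit8=0 (has a 0) -> no => not a false positive
query hen: checks bit6=1, bit8=0 (has a 0) -> no => not a false positive
query jay: checks bit2=0, bit7=1 (has a 0) -> no => not a false positive
query ram: checks bit2=0 (has a 0) -> no => not a false positive
query yak: checks bit0=1, bit3=0 (has a 0) -> no => not a false positive
False positives (alphabetical): cat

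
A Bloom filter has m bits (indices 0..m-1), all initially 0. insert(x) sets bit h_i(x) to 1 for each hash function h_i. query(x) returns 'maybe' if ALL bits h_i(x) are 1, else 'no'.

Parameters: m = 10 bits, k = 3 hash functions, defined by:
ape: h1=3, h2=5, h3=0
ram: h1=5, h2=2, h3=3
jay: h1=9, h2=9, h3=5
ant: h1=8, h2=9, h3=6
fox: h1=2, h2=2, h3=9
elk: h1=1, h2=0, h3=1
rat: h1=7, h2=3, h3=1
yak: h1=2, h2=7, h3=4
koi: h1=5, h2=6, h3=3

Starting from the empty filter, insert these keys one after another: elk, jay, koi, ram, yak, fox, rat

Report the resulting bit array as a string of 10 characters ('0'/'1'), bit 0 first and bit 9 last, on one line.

Start: bits=0000000000
After insert 'elk': sets bits 0 1 -> bits=1100000000
After insert 'jay': sets bits 5 9 -> bits=1100010001
After insert 'koi': sets bits 3 5 6 -> bits=1101011001
After insert 'ram': sets bits 2 3 5 -> bits=1111011001
After insert 'yak': sets bits 2 4 7 -> bits=1111111101
After insert 'fox': sets bits 2 9 -> bits=1111111101
After insert 'rat': sets bits 1 3 7 -> bits=1111111101

Answer: 1111111101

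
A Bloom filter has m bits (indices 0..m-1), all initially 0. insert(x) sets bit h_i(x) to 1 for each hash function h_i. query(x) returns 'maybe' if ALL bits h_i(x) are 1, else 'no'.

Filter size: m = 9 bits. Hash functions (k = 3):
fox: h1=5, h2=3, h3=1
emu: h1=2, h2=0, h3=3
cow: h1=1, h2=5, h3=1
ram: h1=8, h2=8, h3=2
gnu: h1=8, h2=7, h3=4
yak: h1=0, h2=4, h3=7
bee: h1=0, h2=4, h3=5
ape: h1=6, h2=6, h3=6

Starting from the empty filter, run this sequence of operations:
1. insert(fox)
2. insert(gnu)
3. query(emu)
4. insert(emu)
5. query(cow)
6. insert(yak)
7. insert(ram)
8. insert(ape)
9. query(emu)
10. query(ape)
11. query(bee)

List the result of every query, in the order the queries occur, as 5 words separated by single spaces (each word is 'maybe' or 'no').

Start: bits=000000000
Op 1: insert fox -> sets bits 1 3 5 -> bits=010101000
Op 2: insert gnu -> sets bits 4 7 8 -> bits=010111011
Op 3: query emu -> checks bit0=0, bit2=0, bit3=1 (has a 0) -> no
Op 4: insert emu -> sets bits 0 2 3 -> bits=111111011
Op 5: query cow -> checks bit1=1, bit5=1 (all 1) -> maybe
Op 6: insert yak -> sets bits 0 4 7 -> bits=111111011
Op 7: insert ram -> sets bits 2 8 -> bits=111111011
Op 8: insert ape -> sets bits 6 -> bits=111111111
Op 9: query emu -> checks bit0=1, bit2=1, bit3=1 (all 1) -> maybe
Op 10: query ape -> checks bit6=1 (all 1) -> maybe
Op 11: query bee -> checks bit0=1, bit4=1, bit5=1 (all 1) -> maybe
Query results in order: no maybe maybe maybe maybe

Answer: no maybe maybe maybe maybe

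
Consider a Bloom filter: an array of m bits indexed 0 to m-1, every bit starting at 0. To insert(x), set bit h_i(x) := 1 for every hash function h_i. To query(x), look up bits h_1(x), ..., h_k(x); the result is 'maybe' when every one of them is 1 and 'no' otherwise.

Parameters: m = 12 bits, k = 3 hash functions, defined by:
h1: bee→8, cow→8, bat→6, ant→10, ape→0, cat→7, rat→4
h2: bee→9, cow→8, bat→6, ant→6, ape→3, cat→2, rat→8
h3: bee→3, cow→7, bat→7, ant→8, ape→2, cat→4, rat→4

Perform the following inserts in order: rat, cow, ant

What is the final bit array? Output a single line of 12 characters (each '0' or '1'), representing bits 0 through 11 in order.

Start: bits=000000000000
After insert 'rat': sets bits 4 8 -> bits=000010001000
After insert 'cow': sets bits 7 8 -> bits=000010011000
After insert 'ant': sets bits 6 8 10 -> bits=000010111010

Answer: 000010111010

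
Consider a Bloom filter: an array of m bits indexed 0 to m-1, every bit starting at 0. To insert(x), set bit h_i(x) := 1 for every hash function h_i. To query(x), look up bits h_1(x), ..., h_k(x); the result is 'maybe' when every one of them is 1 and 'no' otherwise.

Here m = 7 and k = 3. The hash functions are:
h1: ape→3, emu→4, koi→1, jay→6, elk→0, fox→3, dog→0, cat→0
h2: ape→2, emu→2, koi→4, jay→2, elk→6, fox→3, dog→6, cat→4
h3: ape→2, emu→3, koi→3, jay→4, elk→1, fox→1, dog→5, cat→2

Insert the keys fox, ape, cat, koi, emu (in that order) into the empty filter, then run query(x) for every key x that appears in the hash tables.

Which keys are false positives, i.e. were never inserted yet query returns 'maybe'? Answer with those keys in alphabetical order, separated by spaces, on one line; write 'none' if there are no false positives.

Start: bits=0000000
After insert 'fox': sets bits 1 3 -> bits=0101000
After insert 'ape': sets bits 2 3 -> bits=0111000
After insert 'cat': sets bits 0 2 4 -> bits=1111100
After insert 'koi': sets bits 1 3 4 -> bits=1111100
After insert 'emu': sets bits 2 3 4 -> bits=1111100
Not inserted: dog elk jay — query each against bits=1111100:
query dog: checks bit0=1, bit5=0, bit6=0 (has a 0) -> no => not a false positive
query elk: checks bit0=1, bit1=1, bit6=0 (has a 0) -> no => not a false positive
query jay: checks bit2=1, bit4=1, bit6=0 (has a 0) -> no => not a false positive
False positives (alphabetical): none

Answer: none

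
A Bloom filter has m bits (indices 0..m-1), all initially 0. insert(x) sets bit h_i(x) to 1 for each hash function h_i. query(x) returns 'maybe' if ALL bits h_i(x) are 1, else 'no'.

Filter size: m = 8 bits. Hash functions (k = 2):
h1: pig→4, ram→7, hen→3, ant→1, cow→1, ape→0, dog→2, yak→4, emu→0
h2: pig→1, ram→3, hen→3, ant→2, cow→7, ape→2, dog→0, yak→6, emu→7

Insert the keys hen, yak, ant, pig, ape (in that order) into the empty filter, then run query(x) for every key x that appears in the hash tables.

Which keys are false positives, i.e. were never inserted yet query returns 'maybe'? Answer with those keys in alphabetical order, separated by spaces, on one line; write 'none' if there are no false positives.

Start: bits=00000000
After insert 'hen': sets bits 3 -> bits=00010000
After insert 'yak': sets bits 4 6 -> bits=00011010
After insert 'ant': sets bits 1 2 -> bits=01111010
After insert 'pig': sets bits 1 4 -> bits=01111010
After insert 'ape': sets bits 0 2 -> bits=11111010
Not inserted: cow dog emu ram — query each against bits=11111010:
query cow: checks bit1=1, bit7=0 (has a 0) -> no => not a false positive
query dog: checks bit0=1, bit2=1 (all 1) -> maybe => FALSE POSITIVE
query emu: checks bit0=1, bit7=0 (has a 0) -> no => not a false positive
query ram: checks bit3=1, bit7=0 (has a 0) -> no => not a false positive
False positives (alphabetical): dog

Answer: dog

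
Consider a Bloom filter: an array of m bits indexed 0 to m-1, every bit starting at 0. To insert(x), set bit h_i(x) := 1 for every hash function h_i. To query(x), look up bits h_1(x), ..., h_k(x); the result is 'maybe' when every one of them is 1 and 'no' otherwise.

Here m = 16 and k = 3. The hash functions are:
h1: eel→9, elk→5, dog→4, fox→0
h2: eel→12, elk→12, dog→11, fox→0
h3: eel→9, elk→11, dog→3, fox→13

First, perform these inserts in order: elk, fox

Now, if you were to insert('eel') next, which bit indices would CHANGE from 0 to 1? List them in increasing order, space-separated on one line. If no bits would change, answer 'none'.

Answer: 9

Derivation:
Start: bits=0000000000000000
After insert 'elk': sets bits 5 11 12 -> bits=0000010000011000
After insert 'fox': sets bits 0 13 -> bits=1000010000011100
insert 'eel' would touch bits 9 12; currently bit9=0, bit12=1
Bits that are 0 among those (would change 0->1): 9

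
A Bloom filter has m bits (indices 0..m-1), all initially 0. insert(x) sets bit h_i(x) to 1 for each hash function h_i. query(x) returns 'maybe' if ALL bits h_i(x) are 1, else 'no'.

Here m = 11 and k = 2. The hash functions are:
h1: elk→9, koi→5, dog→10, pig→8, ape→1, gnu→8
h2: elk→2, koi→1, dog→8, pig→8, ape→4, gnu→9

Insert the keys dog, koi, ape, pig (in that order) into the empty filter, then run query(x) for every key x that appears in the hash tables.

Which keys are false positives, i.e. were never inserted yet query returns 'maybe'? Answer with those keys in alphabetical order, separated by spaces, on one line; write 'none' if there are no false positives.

Answer: none

Derivation:
Start: bits=00000000000
After insert 'dog': sets bits 8 10 -> bits=00000000101
After insert 'koi': sets bits 1 5 -> bits=01000100101
After insert 'ape': sets bits 1 4 -> bits=01001100101
After insert 'pig': sets bits 8 -> bits=01001100101
Not inserted: elk gnu — query each against bits=01001100101:
query elk: checks bit2=0, bit9=0 (has a 0) -> no => not a false positive
query gnu: checks bit8=1, bit9=0 (has a 0) -> no => not a false positive
False positives (alphabetical): none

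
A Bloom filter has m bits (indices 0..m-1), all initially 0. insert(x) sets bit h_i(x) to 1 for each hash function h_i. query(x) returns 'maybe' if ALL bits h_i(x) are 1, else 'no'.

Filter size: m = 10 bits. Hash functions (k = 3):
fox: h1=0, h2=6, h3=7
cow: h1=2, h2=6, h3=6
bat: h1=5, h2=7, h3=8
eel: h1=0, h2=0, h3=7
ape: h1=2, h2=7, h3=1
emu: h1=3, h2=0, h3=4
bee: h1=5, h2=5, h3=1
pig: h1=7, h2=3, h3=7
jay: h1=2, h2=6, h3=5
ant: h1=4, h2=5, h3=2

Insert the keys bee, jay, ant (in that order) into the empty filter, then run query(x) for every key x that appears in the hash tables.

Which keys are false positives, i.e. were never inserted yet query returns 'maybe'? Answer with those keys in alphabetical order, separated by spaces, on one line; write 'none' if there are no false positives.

Start: bits=0000000000
After insert 'bee': sets bits 1 5 -> bits=0100010000
After insert 'jay': sets bits 2 5 6 -> bits=0110011000
After insert 'ant': sets bits 2 4 5 -> bits=0110111000
Not inserted: ape bat cow eel emu fox pig — query each against bits=0110111000:
query ape: checks bit1=1, bit2=1, bit7=0 (has a 0) -> no => not a false positive
query bat: checks bit5=1, bit7=0, bit8=0 (has a 0) -> no => not a false positive
query cow: checks bit2=1, bit6=1 (all 1) -> maybe => FALSE POSITIVE
query eel: checks bit0=0, bit7=0 (has a 0) -> no => not a false positive
query emu: checks bit0=0, bit3=0, bit4=1 (has a 0) -> no => not a false positive
query fox: checks bit0=0, bit6=1, bit7=0 (has a 0) -> no => not a false positive
query pig: checks bit3=0, bit7=0 (has a 0) -> no => not a false positive
False positives (alphabetical): cow

Answer: cow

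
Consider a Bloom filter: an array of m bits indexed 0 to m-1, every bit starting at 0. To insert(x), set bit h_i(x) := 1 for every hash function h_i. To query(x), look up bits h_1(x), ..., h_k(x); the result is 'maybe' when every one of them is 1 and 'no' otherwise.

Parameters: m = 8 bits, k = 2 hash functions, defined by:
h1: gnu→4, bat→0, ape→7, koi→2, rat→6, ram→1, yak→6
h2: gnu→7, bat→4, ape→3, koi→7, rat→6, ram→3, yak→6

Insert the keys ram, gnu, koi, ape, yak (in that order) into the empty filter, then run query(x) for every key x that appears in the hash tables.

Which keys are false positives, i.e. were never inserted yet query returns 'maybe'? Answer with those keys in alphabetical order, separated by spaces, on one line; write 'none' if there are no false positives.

Answer: rat

Derivation:
Start: bits=00000000
After insert 'ram': sets bits 1 3 -> bits=01010000
After insert 'gnu': sets bits 4 7 -> bits=01011001
After insert 'koi': sets bits 2 7 -> bits=01111001
After insert 'ape': sets bits 3 7 -> bits=01111001
After insert 'yak': sets bits 6 -> bits=01111011
Not inserted: bat rat — query each against bits=01111011:
query bat: checks bit0=0, bit4=1 (has a 0) -> no => not a false positive
query rat: checks bit6=1 (all 1) -> maybe => FALSE POSITIVE
False positives (alphabetical): rat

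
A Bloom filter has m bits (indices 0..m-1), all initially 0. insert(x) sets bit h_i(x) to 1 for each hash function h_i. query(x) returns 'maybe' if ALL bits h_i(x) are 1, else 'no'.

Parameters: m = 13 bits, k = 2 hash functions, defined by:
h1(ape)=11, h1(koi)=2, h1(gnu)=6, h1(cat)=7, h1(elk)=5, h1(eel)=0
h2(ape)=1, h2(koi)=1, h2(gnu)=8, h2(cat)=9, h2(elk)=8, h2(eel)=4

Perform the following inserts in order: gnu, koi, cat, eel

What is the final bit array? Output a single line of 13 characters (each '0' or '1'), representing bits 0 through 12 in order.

Answer: 1110101111000

Derivation:
Start: bits=0000000000000
After insert 'gnu': sets bits 6 8 -> bits=0000001010000
After insert 'koi': sets bits 1 2 -> bits=0110001010000
After insert 'cat': sets bits 7 9 -> bits=0110001111000
After insert 'eel': sets bits 0 4 -> bits=1110101111000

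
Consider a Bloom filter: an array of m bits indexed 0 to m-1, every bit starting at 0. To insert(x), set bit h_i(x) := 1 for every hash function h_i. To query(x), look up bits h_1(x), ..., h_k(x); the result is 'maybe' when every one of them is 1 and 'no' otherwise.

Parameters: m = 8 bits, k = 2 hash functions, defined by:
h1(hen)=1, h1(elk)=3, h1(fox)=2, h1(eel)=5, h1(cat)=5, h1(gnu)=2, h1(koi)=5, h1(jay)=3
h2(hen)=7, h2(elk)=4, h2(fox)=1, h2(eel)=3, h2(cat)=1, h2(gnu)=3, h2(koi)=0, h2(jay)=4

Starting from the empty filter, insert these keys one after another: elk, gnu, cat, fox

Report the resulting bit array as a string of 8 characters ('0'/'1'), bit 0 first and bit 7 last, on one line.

Start: bits=00000000
After insert 'elk': sets bits 3 4 -> bits=00011000
After insert 'gnu': sets bits 2 3 -> bits=00111000
After insert 'cat': sets bits 1 5 -> bits=01111100
After insert 'fox': sets bits 1 2 -> bits=01111100

Answer: 01111100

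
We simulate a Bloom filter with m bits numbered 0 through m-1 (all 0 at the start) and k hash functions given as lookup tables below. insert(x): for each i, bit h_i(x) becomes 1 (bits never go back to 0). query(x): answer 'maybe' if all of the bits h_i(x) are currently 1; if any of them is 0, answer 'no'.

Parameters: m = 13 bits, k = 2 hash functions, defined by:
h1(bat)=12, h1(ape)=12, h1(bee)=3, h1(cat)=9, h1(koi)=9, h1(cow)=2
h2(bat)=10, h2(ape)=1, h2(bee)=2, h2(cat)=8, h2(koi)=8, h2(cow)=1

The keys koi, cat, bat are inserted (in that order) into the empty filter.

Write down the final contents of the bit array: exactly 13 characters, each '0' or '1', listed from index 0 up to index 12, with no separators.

Start: bits=0000000000000
After insert 'koi': sets bits 8 9 -> bits=0000000011000
After insert 'cat': sets bits 8 9 -> bits=0000000011000
After insert 'bat': sets bits 10 12 -> bits=0000000011101

Answer: 0000000011101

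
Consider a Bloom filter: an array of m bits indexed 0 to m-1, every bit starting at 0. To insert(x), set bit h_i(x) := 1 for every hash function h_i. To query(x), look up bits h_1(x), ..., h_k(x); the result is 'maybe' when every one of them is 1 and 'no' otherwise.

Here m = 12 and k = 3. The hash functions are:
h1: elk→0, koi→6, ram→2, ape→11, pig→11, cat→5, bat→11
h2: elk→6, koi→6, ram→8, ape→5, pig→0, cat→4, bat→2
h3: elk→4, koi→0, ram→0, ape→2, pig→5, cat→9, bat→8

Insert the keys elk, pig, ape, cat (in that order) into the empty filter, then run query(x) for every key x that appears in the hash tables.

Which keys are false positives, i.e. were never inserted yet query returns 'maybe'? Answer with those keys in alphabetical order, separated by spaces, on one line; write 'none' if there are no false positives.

Answer: koi

Derivation:
Start: bits=000000000000
After insert 'elk': sets bits 0 4 6 -> bits=100010100000
After insert 'pig': sets bits 0 5 11 -> bits=100011100001
After insert 'ape': sets bits 2 5 11 -> bits=101011100001
After insert 'cat': sets bits 4 5 9 -> bits=101011100101
Not inserted: bat koi ram — query each against bits=101011100101:
query bat: checks bit2=1, bit8=0, bit11=1 (has a 0) -> no => not a false positive
query koi: checks bit0=1, bit6=1 (all 1) -> maybe => FALSE POSITIVE
query ram: checks bit0=1, bit2=1, bit8=0 (has a 0) -> no => not a false positive
False positives (alphabetical): koi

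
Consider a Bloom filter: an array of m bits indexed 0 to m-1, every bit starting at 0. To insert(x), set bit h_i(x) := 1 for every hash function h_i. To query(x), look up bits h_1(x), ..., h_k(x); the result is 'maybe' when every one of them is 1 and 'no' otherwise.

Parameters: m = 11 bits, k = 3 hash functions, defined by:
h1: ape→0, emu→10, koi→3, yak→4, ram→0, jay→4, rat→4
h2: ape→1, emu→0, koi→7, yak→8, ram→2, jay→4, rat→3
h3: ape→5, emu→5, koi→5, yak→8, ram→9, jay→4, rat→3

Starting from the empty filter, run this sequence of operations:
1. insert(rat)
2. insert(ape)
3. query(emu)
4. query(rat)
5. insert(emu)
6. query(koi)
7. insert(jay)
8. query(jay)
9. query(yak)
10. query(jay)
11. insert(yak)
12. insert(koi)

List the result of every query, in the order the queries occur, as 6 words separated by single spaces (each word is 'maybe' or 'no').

Start: bits=00000000000
Op 1: insert rat -> sets bits 3 4 -> bits=00011000000
Op 2: insert ape -> sets bits 0 1 5 -> bits=11011100000
Op 3: query emu -> checks bit0=1, bit5=1, bit10=0 (has a 0) -> no
Op 4: query rat -> checks bit3=1, bit4=1 (all 1) -> maybe
Op 5: insert emu -> sets bits 0 5 10 -> bits=11011100001
Op 6: query koi -> checks bit3=1, bit5=1, bit7=0 (has a 0) -> no
Op 7: insert jay -> sets bits 4 -> bits=11011100001
Op 8: query jay -> checks bit4=1 (all 1) -> maybe
Op 9: query yak -> checks bit4=1, bit8=0 (has a 0) -> no
Op 10: query jay -> checks bit4=1 (all 1) -> maybe
Op 11: insert yak -> sets bits 4 8 -> bits=11011100101
Op 12: insert koi -> sets bits 3 5 7 -> bits=11011101101
Query results in order: no maybe no maybe no maybe

Answer: no maybe no maybe no maybe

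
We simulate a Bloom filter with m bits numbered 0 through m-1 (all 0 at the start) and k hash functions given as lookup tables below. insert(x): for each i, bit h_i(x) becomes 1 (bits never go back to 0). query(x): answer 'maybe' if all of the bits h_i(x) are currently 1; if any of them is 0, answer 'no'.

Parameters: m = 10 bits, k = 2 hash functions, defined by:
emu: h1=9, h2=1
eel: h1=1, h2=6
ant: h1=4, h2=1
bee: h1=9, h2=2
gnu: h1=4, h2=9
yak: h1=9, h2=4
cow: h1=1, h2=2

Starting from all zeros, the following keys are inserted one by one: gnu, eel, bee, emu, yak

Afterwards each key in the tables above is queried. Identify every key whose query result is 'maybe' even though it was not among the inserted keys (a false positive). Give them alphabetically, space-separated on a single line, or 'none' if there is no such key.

Start: bits=0000000000
After insert 'gnu': sets bits 4 9 -> bits=0000100001
After insert 'eel': sets bits 1 6 -> bits=0100101001
After insert 'bee': sets bits 2 9 -> bits=0110101001
After insert 'emu': sets bits 1 9 -> bits=0110101001
After insert 'yak': sets bits 4 9 -> bits=0110101001
Not inserted: ant cow — query each against bits=0110101001:
query ant: checks bit1=1, bit4=1 (all 1) -> maybe => FALSE POSITIVE
query cow: checks bit1=1, bit2=1 (all 1) -> maybe => FALSE POSITIVE
False positives (alphabetical): ant cow

Answer: ant cow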